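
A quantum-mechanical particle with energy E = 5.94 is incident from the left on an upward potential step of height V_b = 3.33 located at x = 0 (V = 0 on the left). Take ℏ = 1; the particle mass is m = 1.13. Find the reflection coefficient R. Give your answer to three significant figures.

R = 0.0411

On each side the TISE gives plane waves with k = √(2m(E − V))/ℏ: k₁ = √(2·1.13·5.94) = 3.664, k₂ = √(2·1.13·2.61) = 2.429.
Matching ψ and ψ′ at x = 0 gives r = (k₁ − k₂)/(k₁ + k₂), so R = r² = 0.04110 and T = 1 − R = 0.9589.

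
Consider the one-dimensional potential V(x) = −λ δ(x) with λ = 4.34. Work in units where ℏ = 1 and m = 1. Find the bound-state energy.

E = -9.42

The bound state is ψ(x) = √κ e^{−κ|x|}. The derivative jump ψ'(0⁺) − ψ'(0⁻) = −(2mλ/ℏ²)ψ(0) fixes κ = mλ/ℏ² = 4.340.
Then E = −ℏ²κ²/(2m) = −mλ²/(2ℏ²) = -9.418.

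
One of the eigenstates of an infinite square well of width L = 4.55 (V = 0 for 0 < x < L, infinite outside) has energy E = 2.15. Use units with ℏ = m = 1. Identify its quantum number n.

n = 3

For an infinite well E_n = n²π²ℏ²/(2mL²), so n = (L/πℏ)√(2mE).
n = (4.55/π) × √(2 × 1 × 2.15) = 3.003 → n = 3.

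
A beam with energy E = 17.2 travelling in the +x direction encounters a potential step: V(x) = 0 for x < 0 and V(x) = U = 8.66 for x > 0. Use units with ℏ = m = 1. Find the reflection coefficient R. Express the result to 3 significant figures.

The wavenumbers are k₁ = √(2mE)/ℏ = 5.865 on the left and k₂ = √(2m(E − U))/ℏ = 4.133 on the right.
Matching ψ and ψ′ at x = 0 gives r = (k₁ − k₂)/(k₁ + k₂), so R = r² = 0.03002 and T = 1 − R = 0.9700.

R = 0.0300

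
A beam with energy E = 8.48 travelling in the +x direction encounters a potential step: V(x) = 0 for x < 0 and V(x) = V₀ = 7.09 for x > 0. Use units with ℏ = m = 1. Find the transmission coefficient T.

T = 0.821

The wavenumbers are k₁ = √(2mE)/ℏ = 4.118 on the left and k₂ = √(2m(E − V₀))/ℏ = 1.667 on the right.
Continuity of ψ and ψ′ at the step yields the reflection amplitude r = (k₁ − k₂)/(k₁ + k₂) = 0.4236; thus R = |r|² = 0.1795, T = 0.8205.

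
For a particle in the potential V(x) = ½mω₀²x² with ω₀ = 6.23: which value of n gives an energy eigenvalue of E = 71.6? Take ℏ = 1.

n = 11

Invert E_n = (n + ½)ℏω₀: n = E/ℏω₀ − ½ = 10.993, so n = 11.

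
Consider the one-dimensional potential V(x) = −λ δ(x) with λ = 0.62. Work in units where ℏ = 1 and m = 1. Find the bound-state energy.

E = -0.192

For x ≠ 0 the bound state is ψ ∝ e^{−κ|x|}; integrating the TISE across the delta gives the cusp condition 2κ = 2mλ/ℏ², so κ = 0.6200.
Then E = −ℏ²κ²/(2m) = −mλ²/(2ℏ²) = -0.1922.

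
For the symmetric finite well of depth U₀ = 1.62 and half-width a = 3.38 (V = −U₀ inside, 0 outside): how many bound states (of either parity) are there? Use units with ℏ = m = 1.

Define the well-strength parameter z₀ = (a/ℏ)√(2mU₀) = 3.38 × √(2·1·1.62) = 6.084.
The even/odd transcendental equations gain one root per π/2 in z₀, giving N = 1 + ⌊2z₀/π⌋ = 1 + ⌊3.873⌋ = 4.

N = 4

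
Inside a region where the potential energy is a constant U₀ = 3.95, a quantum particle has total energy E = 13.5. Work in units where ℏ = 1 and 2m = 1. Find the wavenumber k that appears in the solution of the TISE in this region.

With E > U₀ the solution is oscillatory, ψ ∝ e^{±ikx} with k = √(2m(E − U₀))/ℏ.
k = √(2 × 0.5 × 9.55) = 3.090.

k = 3.09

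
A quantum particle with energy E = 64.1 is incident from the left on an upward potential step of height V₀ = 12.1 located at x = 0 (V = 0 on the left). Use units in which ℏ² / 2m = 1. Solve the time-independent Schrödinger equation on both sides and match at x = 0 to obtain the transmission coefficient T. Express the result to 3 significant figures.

On each side the TISE gives plane waves with k = √(2m(E − V))/ℏ: k₁ = √(2·½·64.1) = 8.006, k₂ = √(2·½·52) = 7.211.
Matching ψ and ψ′ at x = 0 gives r = (k₁ − k₂)/(k₁ + k₂), so R = r² = 0.002730 and T = 1 − R = 0.9973.

T = 0.997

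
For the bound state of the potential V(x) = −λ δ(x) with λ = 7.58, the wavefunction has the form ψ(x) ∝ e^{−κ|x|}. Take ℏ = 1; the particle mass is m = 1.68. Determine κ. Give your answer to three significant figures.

κ = 12.7

Integrating the TISE across x = 0 gives the cusp condition ψ'(0⁺) − ψ'(0⁻) = −(2mλ/ℏ²)ψ(0).
With ψ ∝ e^{−κ|x|} this yields −2κ = −2mλ/ℏ², so κ = mλ/ℏ² = 12.73.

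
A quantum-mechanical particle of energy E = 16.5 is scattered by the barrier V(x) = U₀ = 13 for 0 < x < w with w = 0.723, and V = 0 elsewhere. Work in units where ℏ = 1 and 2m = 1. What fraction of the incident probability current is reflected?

R = 0.411

Above the barrier the interior wavenumber is k₂ = √(2m(E − U₀))/ℏ = 1.871, giving phase k₂w = 1.353.
T = [1 + U₀² sin²(k₂w) / (4E(E − U₀))]⁻¹ = 1/1.697 = 0.589.
R = 1 − T = 0.411.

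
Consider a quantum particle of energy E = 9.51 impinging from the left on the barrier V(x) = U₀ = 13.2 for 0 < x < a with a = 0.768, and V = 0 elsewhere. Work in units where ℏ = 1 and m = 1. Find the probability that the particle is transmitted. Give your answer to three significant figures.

E < U₀: inside the barrier ψ ∝ e^{±κx} with κ = √(2m(U₀ − E))/ℏ = 2.717.
κa = 2.086, sinh(κa) = 3.966.
The exact tunnelling result is T⁻¹ = 1 + U₀² sinh²(κa) / [4E(U₀ − E)] = 20.52, so T = 0.0487.

T = 0.0487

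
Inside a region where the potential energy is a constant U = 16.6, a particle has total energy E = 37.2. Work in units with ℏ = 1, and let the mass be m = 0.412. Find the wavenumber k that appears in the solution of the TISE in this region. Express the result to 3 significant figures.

k = 4.12

With E > U the solution is oscillatory, ψ ∝ e^{±ikx} with k = √(2m(E − U))/ℏ.
k = √(2 × 0.412 × 20.6) = 4.120.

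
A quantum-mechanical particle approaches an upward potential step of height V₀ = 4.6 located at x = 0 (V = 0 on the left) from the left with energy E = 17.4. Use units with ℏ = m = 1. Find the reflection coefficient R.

R = 0.00587

The wavenumbers are k₁ = √(2mE)/ℏ = 5.899 on the left and k₂ = √(2m(E − V₀))/ℏ = 5.060 on the right.
Continuity of ψ and ψ′ at the step yields the reflection amplitude r = (k₁ − k₂)/(k₁ + k₂) = 0.07661; thus R = |r|² = 0.005868, T = 0.9941.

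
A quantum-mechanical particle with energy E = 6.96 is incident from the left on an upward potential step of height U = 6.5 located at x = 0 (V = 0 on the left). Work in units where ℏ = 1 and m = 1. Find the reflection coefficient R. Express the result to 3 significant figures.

The wavenumbers are k₁ = √(2mE)/ℏ = 3.731 on the left and k₂ = √(2m(E − U))/ℏ = 0.9592 on the right.
Matching ψ and ψ′ at x = 0 gives r = (k₁ − k₂)/(k₁ + k₂), so R = r² = 0.3493 and T = 1 − R = 0.6507.

R = 0.349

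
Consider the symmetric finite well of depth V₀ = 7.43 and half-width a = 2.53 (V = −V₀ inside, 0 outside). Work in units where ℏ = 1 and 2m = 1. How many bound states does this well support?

N = 5

The dimensionless depth is z₀ = a√(2mV₀)/ℏ = 2.53 × √(7.430) = 6.896.
A new bound state (alternating even/odd) appears each time z₀ passes a multiple of π/2, so N = ⌊2z₀/π⌋ + 1 = ⌊4.390⌋ + 1 = 5.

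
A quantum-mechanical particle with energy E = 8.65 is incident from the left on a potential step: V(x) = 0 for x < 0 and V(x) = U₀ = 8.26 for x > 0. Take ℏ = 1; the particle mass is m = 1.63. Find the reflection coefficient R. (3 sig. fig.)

On each side the TISE gives plane waves with k = √(2m(E − V))/ℏ: k₁ = √(2·1.63·8.65) = 5.310, k₂ = √(2·1.63·0.39) = 1.128.
Continuity of ψ and ψ′ at the step yields the reflection amplitude r = (k₁ − k₂)/(k₁ + k₂) = 0.6497; thus R = |r|² = 0.4221, T = 0.5779.

R = 0.422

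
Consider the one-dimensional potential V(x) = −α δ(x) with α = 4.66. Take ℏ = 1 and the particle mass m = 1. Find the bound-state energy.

E = -10.9

The bound state is ψ(x) = √κ e^{−κ|x|}. The derivative jump ψ'(0⁺) − ψ'(0⁻) = −(2mα/ℏ²)ψ(0) fixes κ = mα/ℏ² = 4.660.
Then E = −ℏ²κ²/(2m) = −mα²/(2ℏ²) = -10.86.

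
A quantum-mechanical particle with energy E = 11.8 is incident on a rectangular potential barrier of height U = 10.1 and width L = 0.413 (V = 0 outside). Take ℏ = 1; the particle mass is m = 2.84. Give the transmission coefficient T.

Above the barrier the interior wavenumber is k₂ = √(2m(E − U))/ℏ = 3.107, giving phase k₂L = 1.283.
Matching at both interfaces gives T⁻¹ = 1 + U² sin²(k₂L) / [4E(E − U)] = 2.169, hence T = 0.461.

T = 0.461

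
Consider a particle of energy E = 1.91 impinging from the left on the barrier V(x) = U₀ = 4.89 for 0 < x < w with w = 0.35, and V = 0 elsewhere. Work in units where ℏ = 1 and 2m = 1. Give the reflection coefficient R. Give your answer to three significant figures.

Since E < U₀ the interior solution is evanescent with decay constant κ = √(2m(U₀ − E))/ℏ = 1.726.
κw = 0.6042, sinh(κw) = 0.6416.
Matching ψ, ψ′ at both faces gives T = [1 + U₀² sinh²(κw) / (4E(U₀ − E))]⁻¹ = 1/1.432 = 0.698.
R = 1 − T = 0.302.

R = 0.302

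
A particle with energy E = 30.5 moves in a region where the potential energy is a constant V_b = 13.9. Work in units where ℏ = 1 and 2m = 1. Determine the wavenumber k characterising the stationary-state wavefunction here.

k = 4.07

With E > V_b the solution is oscillatory, ψ ∝ e^{±ikx} with k = √(2m(E − V_b))/ℏ.
k = √(2 × 0.5 × 16.6) = 4.074.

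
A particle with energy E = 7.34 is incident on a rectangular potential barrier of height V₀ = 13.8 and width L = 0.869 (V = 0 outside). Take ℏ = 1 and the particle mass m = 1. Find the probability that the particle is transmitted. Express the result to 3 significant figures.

E < V₀: inside the barrier ψ ∝ e^{±κx} with κ = √(2m(V₀ − E))/ℏ = 3.594.
κL = 3.124, sinh(κL) = 11.34.
Matching ψ, ψ′ at both faces gives T = [1 + V₀² sinh²(κL) / (4E(V₀ − E))]⁻¹ = 1/130.2 = 0.00768.

T = 0.00768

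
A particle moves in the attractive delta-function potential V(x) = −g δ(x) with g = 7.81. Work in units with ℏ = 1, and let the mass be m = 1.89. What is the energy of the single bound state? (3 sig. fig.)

For x ≠ 0 the bound state is ψ ∝ e^{−κ|x|}; integrating the TISE across the delta gives the cusp condition 2κ = 2mg/ℏ², so κ = 14.76.
Then E = −ℏ²κ²/(2m) = −mg²/(2ℏ²) = -57.64.

E = -57.6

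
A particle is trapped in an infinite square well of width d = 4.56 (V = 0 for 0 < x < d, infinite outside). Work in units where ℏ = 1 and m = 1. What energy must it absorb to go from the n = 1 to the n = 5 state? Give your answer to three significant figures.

E_n = n²π²ℏ²/(2md²), so ΔE = (5² − 1²) π²ℏ²/(2md²).
ΔE = 24 × π² / (2 × 1 × 4.56²) = 5.696.

ΔE = 5.70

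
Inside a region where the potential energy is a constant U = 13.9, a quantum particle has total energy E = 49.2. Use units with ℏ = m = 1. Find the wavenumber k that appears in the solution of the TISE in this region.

With E > U the solution is oscillatory, ψ ∝ e^{±ikx} with k = √(2m(E − U))/ℏ.
k = √(2 × 1 × 35.3) = 8.402.

k = 8.40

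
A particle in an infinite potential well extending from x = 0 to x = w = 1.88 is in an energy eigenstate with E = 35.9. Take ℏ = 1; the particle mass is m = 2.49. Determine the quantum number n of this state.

From E_n = n²π²ℏ²/(2mw²) invert to n = √(2mw²E)/(πℏ).
n = (1.88/π) × √(2 × 2.49 × 35.9) = 8.001 → n = 8.

n = 8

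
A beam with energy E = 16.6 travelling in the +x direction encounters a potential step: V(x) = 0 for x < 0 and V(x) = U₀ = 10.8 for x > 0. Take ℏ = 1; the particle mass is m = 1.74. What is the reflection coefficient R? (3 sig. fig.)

R = 0.0660

On each side the TISE gives plane waves with k = √(2m(E − V))/ℏ: k₁ = √(2·1.74·16.6) = 7.601, k₂ = √(2·1.74·5.8) = 4.493.
Matching ψ and ψ′ at x = 0 gives r = (k₁ − k₂)/(k₁ + k₂), so R = r² = 0.06605 and T = 1 − R = 0.9340.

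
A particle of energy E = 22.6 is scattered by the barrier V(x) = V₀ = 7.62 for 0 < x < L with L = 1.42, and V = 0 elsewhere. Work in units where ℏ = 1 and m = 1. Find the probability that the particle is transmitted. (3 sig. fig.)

T = 0.959

E > V₀: inside the barrier k₂ = √(2m(E − V₀))/ℏ = 5.474, k₂L = 7.772.
Matching at both interfaces gives T⁻¹ = 1 + V₀² sin²(k₂L) / [4E(E − V₀)] = 1.043, hence T = 0.959.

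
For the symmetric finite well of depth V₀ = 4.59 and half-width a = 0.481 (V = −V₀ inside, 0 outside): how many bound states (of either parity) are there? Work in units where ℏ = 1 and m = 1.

Define the well-strength parameter z₀ = (a/ℏ)√(2mV₀) = 0.481 × √(2·1·4.59) = 1.457.
The even/odd transcendental equations gain one root per π/2 in z₀, giving N = 1 + ⌊2z₀/π⌋ = 1 + ⌊0.9278⌋ = 1.

N = 1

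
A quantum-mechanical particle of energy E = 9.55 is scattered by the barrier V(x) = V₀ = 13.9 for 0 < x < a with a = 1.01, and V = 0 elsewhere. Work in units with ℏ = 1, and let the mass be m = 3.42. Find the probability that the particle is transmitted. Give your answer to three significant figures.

Since E < V₀ the interior solution is evanescent with decay constant κ = √(2m(V₀ − E))/ℏ = 5.455.
κa = 5.509, sinh(κa) = 123.5.
Matching ψ, ψ′ at both faces gives T = [1 + V₀² sinh²(κa) / (4E(V₀ − E))]⁻¹ = 1/17730 = 0.0000564.

T = 0.0000564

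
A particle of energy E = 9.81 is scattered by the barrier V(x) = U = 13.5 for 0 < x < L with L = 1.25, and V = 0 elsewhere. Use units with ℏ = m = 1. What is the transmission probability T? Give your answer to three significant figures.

E < U: inside the barrier ψ ∝ e^{±κx} with κ = √(2m(U − E))/ℏ = 2.717.
κL = 3.396, sinh(κL) = 14.90.
The exact tunnelling result is T⁻¹ = 1 + U² sinh²(κL) / [4E(U − E)] = 280.5, so T = 0.00356.

T = 0.00356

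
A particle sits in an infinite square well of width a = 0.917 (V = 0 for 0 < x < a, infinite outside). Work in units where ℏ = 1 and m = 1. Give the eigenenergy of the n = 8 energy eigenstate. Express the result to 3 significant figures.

E = 376

Requiring ψ(0) = ψ(a) = 0 quantises k = nπ/a, hence E_n = ℏ²k²/2m = n²π²ℏ²/(2ma²).
E_8 = 8² × π² / (2 × 1 × 0.917²) = 375.6.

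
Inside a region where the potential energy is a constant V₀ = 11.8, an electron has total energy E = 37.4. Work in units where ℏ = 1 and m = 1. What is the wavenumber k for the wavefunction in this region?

k = 7.16

With E > V₀ the solution is oscillatory, ψ ∝ e^{±ikx} with k = √(2m(E − V₀))/ℏ.
k = √(2 × 1 × 25.6) = 7.155.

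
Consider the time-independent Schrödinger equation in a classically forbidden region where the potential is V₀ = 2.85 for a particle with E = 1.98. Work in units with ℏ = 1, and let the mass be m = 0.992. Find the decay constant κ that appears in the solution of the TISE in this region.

κ = 1.31

Since E < V₀ the TISE in this region is ψ'' = κ²ψ with κ = √(2m(V₀ − E))/ℏ.
κ = √(2 × 0.992 × 0.87) = 1.314.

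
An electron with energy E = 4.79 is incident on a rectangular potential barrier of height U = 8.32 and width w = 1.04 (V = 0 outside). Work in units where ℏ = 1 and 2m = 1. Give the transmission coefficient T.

Since E < U the interior solution is evanescent with decay constant κ = √(2m(U − E))/ℏ = 1.879.
κw = 1.954, sinh(κw) = 3.458.
The exact tunnelling result is T⁻¹ = 1 + U² sinh²(κw) / [4E(U − E)] = 13.24, so T = 0.0756.

T = 0.0756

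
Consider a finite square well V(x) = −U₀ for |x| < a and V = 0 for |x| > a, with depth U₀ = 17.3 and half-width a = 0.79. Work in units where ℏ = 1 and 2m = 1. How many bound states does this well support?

N = 3

Define the well-strength parameter z₀ = (a/ℏ)√(2mU₀) = 0.79 × √(2·0.5·17.3) = 3.286.
The even/odd transcendental equations gain one root per π/2 in z₀, giving N = 1 + ⌊2z₀/π⌋ = 1 + ⌊2.092⌋ = 3.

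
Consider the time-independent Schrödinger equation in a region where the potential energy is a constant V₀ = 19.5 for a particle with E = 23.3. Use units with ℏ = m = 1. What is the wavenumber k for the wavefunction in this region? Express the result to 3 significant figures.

With E > V₀ the solution is oscillatory, ψ ∝ e^{±ikx} with k = √(2m(E − V₀))/ℏ.
k = √(2 × 1 × 3.8) = 2.757.

k = 2.76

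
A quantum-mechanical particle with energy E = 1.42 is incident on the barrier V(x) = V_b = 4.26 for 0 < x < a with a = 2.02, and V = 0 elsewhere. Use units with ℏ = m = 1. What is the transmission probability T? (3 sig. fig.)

Since E < V_b the interior solution is evanescent with decay constant κ = √(2m(V_b − E))/ℏ = 2.383.
κa = 4.814, sinh(κa) = 61.62.
Matching ψ, ψ′ at both faces gives T = [1 + V_b² sinh²(κa) / (4E(V_b − E))]⁻¹ = 1/4273 = 0.000234.

T = 0.000234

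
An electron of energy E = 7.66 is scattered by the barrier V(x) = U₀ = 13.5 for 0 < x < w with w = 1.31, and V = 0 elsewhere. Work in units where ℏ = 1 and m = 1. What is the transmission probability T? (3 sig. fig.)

T = 0.000507

Since E < U₀ the interior solution is evanescent with decay constant κ = √(2m(U₀ − E))/ℏ = 3.418.
κw = 4.477, sinh(κw) = 43.98.
The exact tunnelling result is T⁻¹ = 1 + U₀² sinh²(κw) / [4E(U₀ − E)] = 1971, so T = 0.000507.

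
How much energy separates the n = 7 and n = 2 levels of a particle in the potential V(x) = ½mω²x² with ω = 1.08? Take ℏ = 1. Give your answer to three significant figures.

E_n = ℏω(n + ½), so ΔE = (7 − 2) ℏω = 5 × 1.08 = 5.400.

ΔE = 5.40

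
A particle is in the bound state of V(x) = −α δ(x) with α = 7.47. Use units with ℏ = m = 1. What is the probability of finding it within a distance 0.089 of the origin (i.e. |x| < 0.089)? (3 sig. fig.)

P = 0.735

The normalised bound state is ψ = √κ e^{−κ|x|} with κ = mα/ℏ² = 7.470.
P(|x| < d) = ∫_{−d}^{d} κ e^{−2κ|x|} dx = 1 − e^{−2κd} = 1 − e^{−1.330} = 0.7354.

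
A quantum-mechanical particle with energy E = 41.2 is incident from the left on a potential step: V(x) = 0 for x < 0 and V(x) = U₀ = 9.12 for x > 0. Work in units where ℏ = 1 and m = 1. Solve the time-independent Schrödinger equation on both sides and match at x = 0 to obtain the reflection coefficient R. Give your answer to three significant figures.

On each side the TISE gives plane waves with k = √(2m(E − V))/ℏ: k₁ = √(2·1·41.2) = 9.077, k₂ = √(2·1·32.08) = 8.010.
Continuity of ψ and ψ′ at the step yields the reflection amplitude r = (k₁ − k₂)/(k₁ + k₂) = 0.06247; thus R = |r|² = 0.003902, T = 0.9961.

R = 0.00390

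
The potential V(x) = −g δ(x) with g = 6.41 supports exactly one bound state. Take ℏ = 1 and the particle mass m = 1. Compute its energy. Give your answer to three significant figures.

The bound state is ψ(x) = √κ e^{−κ|x|}. The derivative jump ψ'(0⁺) − ψ'(0⁻) = −(2mg/ℏ²)ψ(0) fixes κ = mg/ℏ² = 6.410.
Then E = −ℏ²κ²/(2m) = −mg²/(2ℏ²) = -20.54.

E = -20.5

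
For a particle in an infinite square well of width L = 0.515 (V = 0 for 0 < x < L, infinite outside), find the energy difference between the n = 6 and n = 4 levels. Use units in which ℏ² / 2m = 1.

ΔE = 744

E_n = n²π²ℏ²/(2mL²), so ΔE = (6² − 4²) π²ℏ²/(2mL²).
ΔE = 20 × π² / (2 × 0.5 × 0.515²) = 744.2.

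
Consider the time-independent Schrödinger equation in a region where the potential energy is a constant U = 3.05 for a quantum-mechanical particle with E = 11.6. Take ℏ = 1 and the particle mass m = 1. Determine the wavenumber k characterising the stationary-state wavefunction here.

With E > U the solution is oscillatory, ψ ∝ e^{±ikx} with k = √(2m(E − U))/ℏ.
k = √(2 × 1 × 8.55) = 4.135.

k = 4.14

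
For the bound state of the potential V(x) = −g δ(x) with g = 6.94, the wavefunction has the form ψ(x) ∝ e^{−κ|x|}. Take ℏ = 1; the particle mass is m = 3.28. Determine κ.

κ = 22.8

Integrate −(ℏ²/2m)ψ'' − gδ(x)ψ = Eψ from −ε to +ε: the ψ'' term gives ψ'(0⁺) − ψ'(0⁻) and the δ term gives −(2mg/ℏ²)ψ(0).
With ψ ∝ e^{−κ|x|} this yields −2κ = −2mg/ℏ², so κ = mg/ℏ² = 22.76.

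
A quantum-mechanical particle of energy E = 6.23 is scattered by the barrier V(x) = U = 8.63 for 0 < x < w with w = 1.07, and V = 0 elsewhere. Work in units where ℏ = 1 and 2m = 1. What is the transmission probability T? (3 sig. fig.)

T = 0.112

Since E < U the interior solution is evanescent with decay constant κ = √(2m(U − E))/ℏ = 1.549.
κw = 1.658, sinh(κw) = 2.528.
Matching ψ, ψ′ at both faces gives T = [1 + U² sinh²(κw) / (4E(U − E))]⁻¹ = 1/8.959 = 0.112.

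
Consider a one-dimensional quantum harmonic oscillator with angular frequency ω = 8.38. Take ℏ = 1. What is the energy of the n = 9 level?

The oscillator eigenvalues are E_n = ℏω(n + ½), so E_9 = 8.38 × 9.5 = 79.61.

E = 79.6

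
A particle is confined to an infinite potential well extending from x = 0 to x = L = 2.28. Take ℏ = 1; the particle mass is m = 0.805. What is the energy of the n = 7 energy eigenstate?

E = 57.8

Requiring ψ(0) = ψ(L) = 0 quantises k = nπ/L, hence E_n = ℏ²k²/2m = n²π²ℏ²/(2mL²).
E_7 = 7² × π² / (2 × 0.805 × 2.28²) = 57.78.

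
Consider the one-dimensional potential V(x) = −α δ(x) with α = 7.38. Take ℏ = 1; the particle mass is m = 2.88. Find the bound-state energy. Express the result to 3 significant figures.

E = -78.4

For x ≠ 0 the bound state is ψ ∝ e^{−κ|x|}; integrating the TISE across the delta gives the cusp condition 2κ = 2mα/ℏ², so κ = 21.25.
Then E = −ℏ²κ²/(2m) = −mα²/(2ℏ²) = -78.43.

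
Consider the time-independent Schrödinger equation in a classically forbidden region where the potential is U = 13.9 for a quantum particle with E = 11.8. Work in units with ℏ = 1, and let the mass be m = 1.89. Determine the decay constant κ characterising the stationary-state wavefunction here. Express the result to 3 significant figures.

Since E < U the TISE in this region is ψ'' = κ²ψ with κ = √(2m(U − E))/ℏ.
κ = √(2 × 1.89 × 2.1) = 2.817.

κ = 2.82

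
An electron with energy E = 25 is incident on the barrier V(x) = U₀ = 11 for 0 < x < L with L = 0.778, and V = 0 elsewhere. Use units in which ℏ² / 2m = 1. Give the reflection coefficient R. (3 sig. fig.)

E > U₀: inside the barrier k₂ = √(2m(E − U₀))/ℏ = 3.742, k₂L = 2.911.
T = [1 + U₀² sin²(k₂L) / (4E(E − U₀))]⁻¹ = 1/1.005 = 0.996.
R = 1 − T = 0.00449.

R = 0.00449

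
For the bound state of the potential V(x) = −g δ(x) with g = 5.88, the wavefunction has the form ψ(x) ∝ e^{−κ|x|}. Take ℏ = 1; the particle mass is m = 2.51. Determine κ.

Integrating the TISE across x = 0 gives the cusp condition ψ'(0⁺) − ψ'(0⁻) = −(2mg/ℏ²)ψ(0).
With ψ ∝ e^{−κ|x|} this yields −2κ = −2mg/ℏ², so κ = mg/ℏ² = 14.76.

κ = 14.8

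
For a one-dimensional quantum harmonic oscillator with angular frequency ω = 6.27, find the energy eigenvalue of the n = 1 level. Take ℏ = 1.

E = 9.41

Using E_n = (n + ½)ℏω: E_1 = 1.5 × 6.27 = 9.405.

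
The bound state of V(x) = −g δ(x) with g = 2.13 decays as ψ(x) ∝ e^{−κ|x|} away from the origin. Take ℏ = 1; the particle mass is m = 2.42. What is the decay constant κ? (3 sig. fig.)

Integrate −(ℏ²/2m)ψ'' − gδ(x)ψ = Eψ from −ε to +ε: the ψ'' term gives ψ'(0⁺) − ψ'(0⁻) and the δ term gives −(2mg/ℏ²)ψ(0).
With ψ ∝ e^{−κ|x|} this yields −2κ = −2mg/ℏ², so κ = mg/ℏ² = 5.155.

κ = 5.15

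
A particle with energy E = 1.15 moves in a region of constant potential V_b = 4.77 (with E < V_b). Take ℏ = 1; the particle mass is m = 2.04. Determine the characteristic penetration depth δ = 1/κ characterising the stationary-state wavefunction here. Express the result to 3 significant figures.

Since E < V_b the TISE in this region is ψ'' = κ²ψ with κ = √(2m(V_b − E))/ℏ.
κ = √(2 × 2.04 × 3.62) = 3.843. The penetration depth is δ = 1/κ = 0.260.

δ = 0.260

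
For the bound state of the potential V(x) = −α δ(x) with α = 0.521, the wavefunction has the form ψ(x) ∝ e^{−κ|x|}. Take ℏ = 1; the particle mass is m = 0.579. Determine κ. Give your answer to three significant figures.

κ = 0.302

Integrating the TISE across x = 0 gives the cusp condition ψ'(0⁺) − ψ'(0⁻) = −(2mα/ℏ²)ψ(0).
With ψ ∝ e^{−κ|x|} this yields −2κ = −2mα/ℏ², so κ = mα/ℏ² = 0.3017.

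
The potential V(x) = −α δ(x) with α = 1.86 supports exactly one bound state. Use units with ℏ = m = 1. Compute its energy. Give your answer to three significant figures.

The bound state is ψ(x) = √κ e^{−κ|x|}. The derivative jump ψ'(0⁺) − ψ'(0⁻) = −(2mα/ℏ²)ψ(0) fixes κ = mα/ℏ² = 1.860.
Then E = −ℏ²κ²/(2m) = −mα²/(2ℏ²) = -1.730.

E = -1.73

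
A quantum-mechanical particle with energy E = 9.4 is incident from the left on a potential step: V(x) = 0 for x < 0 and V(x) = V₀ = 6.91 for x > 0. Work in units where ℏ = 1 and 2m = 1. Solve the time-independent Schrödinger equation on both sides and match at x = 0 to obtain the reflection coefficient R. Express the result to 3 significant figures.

R = 0.103

The wavenumbers are k₁ = √(2mE)/ℏ = 3.066 on the left and k₂ = √(2m(E − V₀))/ℏ = 1.578 on the right.
Continuity of ψ and ψ′ at the step yields the reflection amplitude r = (k₁ − k₂)/(k₁ + k₂) = 0.3204; thus R = |r|² = 0.1027, T = 0.8973.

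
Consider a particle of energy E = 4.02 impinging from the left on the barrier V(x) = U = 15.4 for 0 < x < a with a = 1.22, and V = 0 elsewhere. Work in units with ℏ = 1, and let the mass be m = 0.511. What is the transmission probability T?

Since E < U the interior solution is evanescent with decay constant κ = √(2m(U − E))/ℏ = 3.410.
κa = 4.161, sinh(κa) = 32.05.
Matching ψ, ψ′ at both faces gives T = [1 + U² sinh²(κa) / (4E(U − E))]⁻¹ = 1/1332 = 0.000751.

T = 0.000751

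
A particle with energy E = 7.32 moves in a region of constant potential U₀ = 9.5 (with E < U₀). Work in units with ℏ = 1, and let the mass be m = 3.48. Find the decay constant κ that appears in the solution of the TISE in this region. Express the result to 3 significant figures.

κ = 3.90

Since E < U₀ the TISE in this region is ψ'' = κ²ψ with κ = √(2m(U₀ − E))/ℏ.
κ = √(2 × 3.48 × 2.18) = 3.895.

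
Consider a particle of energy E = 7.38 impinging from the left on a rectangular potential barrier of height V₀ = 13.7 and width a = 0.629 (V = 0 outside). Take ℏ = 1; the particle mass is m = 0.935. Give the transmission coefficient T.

Since E < V₀ the interior solution is evanescent with decay constant κ = √(2m(V₀ − E))/ℏ = 3.438.
κa = 2.162, sinh(κa) = 4.288.
The exact tunnelling result is T⁻¹ = 1 + V₀² sinh²(κa) / [4E(V₀ − E)] = 19.50, so T = 0.0513.

T = 0.0513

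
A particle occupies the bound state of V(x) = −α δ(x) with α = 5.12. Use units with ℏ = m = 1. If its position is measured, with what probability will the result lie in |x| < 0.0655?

P = 0.489

The normalised bound state is ψ = √κ e^{−κ|x|} with κ = mα/ℏ² = 5.120.
P(|x| < d) = ∫_{−d}^{d} κ e^{−2κ|x|} dx = 1 − e^{−2κd} = 1 − e^{−0.6707} = 0.4887.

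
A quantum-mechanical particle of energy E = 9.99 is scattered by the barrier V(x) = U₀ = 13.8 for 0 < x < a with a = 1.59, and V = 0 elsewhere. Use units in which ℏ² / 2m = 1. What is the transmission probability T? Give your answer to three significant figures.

T = 0.00643

Since E < U₀ the interior solution is evanescent with decay constant κ = √(2m(U₀ − E))/ℏ = 1.952.
κa = 3.104, sinh(κa) = 11.12.
Matching ψ, ψ′ at both faces gives T = [1 + U₀² sinh²(κa) / (4E(U₀ − E))]⁻¹ = 1/155.6 = 0.00643.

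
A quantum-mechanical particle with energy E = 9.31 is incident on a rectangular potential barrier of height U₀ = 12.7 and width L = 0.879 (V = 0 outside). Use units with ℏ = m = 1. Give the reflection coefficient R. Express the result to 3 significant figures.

E < U₀: inside the barrier ψ ∝ e^{±κx} with κ = √(2m(U₀ − E))/ℏ = 2.604.
κL = 2.289, sinh(κL) = 4.881.
Matching ψ, ψ′ at both faces gives T = [1 + U₀² sinh²(κL) / (4E(U₀ − E))]⁻¹ = 1/31.43 = 0.0318.
R = 1 − T = 0.968.

R = 0.968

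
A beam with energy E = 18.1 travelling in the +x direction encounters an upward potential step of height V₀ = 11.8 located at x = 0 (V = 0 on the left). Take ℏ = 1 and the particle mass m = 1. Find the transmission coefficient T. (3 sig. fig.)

T = 0.933

On each side the TISE gives plane waves with k = √(2m(E − V))/ℏ: k₁ = √(2·1·18.1) = 6.017, k₂ = √(2·1·6.3) = 3.550.
Continuity of ψ and ψ′ at the step yields the reflection amplitude r = (k₁ − k₂)/(k₁ + k₂) = 0.2579; thus R = |r|² = 0.06650, T = 0.9335.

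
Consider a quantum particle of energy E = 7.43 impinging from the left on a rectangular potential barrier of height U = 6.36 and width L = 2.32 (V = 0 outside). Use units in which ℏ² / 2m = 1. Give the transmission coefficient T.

T = 0.633

Above the barrier the interior wavenumber is k₂ = √(2m(E − U))/ℏ = 1.034, giving phase k₂L = 2.400.
T = [1 + U² sin²(k₂L) / (4E(E − U))]⁻¹ = 1/1.581 = 0.633.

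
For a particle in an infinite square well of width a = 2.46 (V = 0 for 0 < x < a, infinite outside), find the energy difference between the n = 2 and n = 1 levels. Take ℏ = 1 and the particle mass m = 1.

ΔE = 2.45

E_n = n²π²ℏ²/(2ma²), so ΔE = (2² − 1²) π²ℏ²/(2ma²).
ΔE = 3 × π² / (2 × 1 × 2.46²) = 2.446.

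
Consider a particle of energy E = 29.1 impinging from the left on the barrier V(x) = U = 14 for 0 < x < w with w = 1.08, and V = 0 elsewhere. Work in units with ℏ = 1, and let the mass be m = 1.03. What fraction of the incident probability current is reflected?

E > U: inside the barrier k₂ = √(2m(E − U))/ℏ = 5.577, k₂w = 6.023.
Matching at both interfaces gives T⁻¹ = 1 + U² sin²(k₂w) / [4E(E − U)] = 1.007, hence T = 0.993.
R = 1 − T = 0.00730.

R = 0.00730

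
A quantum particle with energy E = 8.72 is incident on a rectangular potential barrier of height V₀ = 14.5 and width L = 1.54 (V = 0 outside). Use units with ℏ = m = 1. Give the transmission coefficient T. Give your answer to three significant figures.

Since E < V₀ the interior solution is evanescent with decay constant κ = √(2m(V₀ − E))/ℏ = 3.400.
κL = 5.236, sinh(κL) = 93.96.
The exact tunnelling result is T⁻¹ = 1 + V₀² sinh²(κL) / [4E(V₀ − E)] = 9207, so T = 0.000109.

T = 0.000109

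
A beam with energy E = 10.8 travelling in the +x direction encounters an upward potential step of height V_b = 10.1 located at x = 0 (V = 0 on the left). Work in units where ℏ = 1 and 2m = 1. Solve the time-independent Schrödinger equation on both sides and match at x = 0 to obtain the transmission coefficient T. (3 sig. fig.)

T = 0.647

On each side the TISE gives plane waves with k = √(2m(E − V))/ℏ: k₁ = √(2·½·10.8) = 3.286, k₂ = √(2·½·0.7) = 0.8367.
Continuity of ψ and ψ′ at the step yields the reflection amplitude r = (k₁ − k₂)/(k₁ + k₂) = 0.5941; thus R = |r|² = 0.3530, T = 0.6470.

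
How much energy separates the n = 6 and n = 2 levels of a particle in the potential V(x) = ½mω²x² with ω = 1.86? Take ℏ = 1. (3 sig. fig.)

E_n = ℏω(n + ½), so ΔE = (6 − 2) ℏω = 4 × 1.86 = 7.440.

ΔE = 7.44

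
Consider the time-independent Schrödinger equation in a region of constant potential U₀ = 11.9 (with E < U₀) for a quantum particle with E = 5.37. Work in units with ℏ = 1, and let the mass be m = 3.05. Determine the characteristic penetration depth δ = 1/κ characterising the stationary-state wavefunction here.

Since E < U₀ the TISE in this region is ψ'' = κ²ψ with κ = √(2m(U₀ − E))/ℏ.
κ = √(2 × 3.05 × 6.53) = 6.311. The penetration depth is δ = 1/κ = 0.158.

δ = 0.158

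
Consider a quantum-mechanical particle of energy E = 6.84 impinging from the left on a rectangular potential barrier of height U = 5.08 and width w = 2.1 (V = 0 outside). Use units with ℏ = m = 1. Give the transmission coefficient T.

Above the barrier the interior wavenumber is k₂ = √(2m(E − U))/ℏ = 1.876, giving phase k₂w = 3.940.
T = [1 + U² sin²(k₂w) / (4E(E − U))]⁻¹ = 1/1.275 = 0.784.

T = 0.784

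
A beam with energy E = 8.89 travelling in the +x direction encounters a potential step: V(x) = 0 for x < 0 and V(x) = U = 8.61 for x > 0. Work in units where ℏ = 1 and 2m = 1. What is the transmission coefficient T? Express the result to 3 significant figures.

T = 0.512

On each side the TISE gives plane waves with k = √(2m(E − V))/ℏ: k₁ = √(2·½·8.89) = 2.982, k₂ = √(2·½·0.28) = 0.5292.
Continuity of ψ and ψ′ at the step yields the reflection amplitude r = (k₁ − k₂)/(k₁ + k₂) = 0.6986; thus R = |r|² = 0.4880, T = 0.5120.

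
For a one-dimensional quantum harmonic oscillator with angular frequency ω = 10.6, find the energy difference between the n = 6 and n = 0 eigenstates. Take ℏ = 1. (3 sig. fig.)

ΔE = 63.6

E_n = ℏω(n + ½), so ΔE = (6 − 0) ℏω = 6 × 10.6 = 63.60.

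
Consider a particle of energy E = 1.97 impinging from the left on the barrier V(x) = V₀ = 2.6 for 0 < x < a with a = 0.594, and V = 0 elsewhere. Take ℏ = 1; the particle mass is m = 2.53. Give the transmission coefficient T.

T = 0.313

Since E < V₀ the interior solution is evanescent with decay constant κ = √(2m(V₀ − E))/ℏ = 1.785.
κa = 1.061, sinh(κa) = 1.271.
Matching ψ, ψ′ at both faces gives T = [1 + V₀² sinh²(κa) / (4E(V₀ − E))]⁻¹ = 1/3.199 = 0.313.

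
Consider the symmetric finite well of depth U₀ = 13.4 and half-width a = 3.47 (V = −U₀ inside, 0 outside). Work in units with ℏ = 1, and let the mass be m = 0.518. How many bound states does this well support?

Define the well-strength parameter z₀ = (a/ℏ)√(2mU₀) = 3.47 × √(2·0.518·13.4) = 12.93.
The even/odd transcendental equations gain one root per π/2 in z₀, giving N = 1 + ⌊2z₀/π⌋ = 1 + ⌊8.231⌋ = 9.

N = 9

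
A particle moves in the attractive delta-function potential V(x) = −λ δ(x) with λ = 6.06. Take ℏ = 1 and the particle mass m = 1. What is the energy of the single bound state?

E = -18.4

The bound state is ψ(x) = √κ e^{−κ|x|}. The derivative jump ψ'(0⁺) − ψ'(0⁻) = −(2mλ/ℏ²)ψ(0) fixes κ = mλ/ℏ² = 6.060.
Then E = −ℏ²κ²/(2m) = −mλ²/(2ℏ²) = -18.36.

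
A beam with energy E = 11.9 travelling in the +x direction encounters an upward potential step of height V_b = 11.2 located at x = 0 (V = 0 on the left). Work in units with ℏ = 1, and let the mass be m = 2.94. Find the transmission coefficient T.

T = 0.628

On each side the TISE gives plane waves with k = √(2m(E − V))/ℏ: k₁ = √(2·2.94·11.9) = 8.365, k₂ = √(2·2.94·0.7) = 2.029.
Continuity of ψ and ψ′ at the step yields the reflection amplitude r = (k₁ − k₂)/(k₁ + k₂) = 0.6096; thus R = |r|² = 0.3716, T = 0.6284.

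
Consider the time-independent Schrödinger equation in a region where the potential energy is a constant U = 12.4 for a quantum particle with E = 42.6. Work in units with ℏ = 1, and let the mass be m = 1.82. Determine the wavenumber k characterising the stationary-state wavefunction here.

k = 10.5

With E > U the solution is oscillatory, ψ ∝ e^{±ikx} with k = √(2m(E − U))/ℏ.
k = √(2 × 1.82 × 30.2) = 10.48.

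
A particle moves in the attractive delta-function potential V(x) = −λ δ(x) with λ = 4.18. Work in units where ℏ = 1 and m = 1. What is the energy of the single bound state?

E = -8.74

The bound state is ψ(x) = √κ e^{−κ|x|}. The derivative jump ψ'(0⁺) − ψ'(0⁻) = −(2mλ/ℏ²)ψ(0) fixes κ = mλ/ℏ² = 4.180.
Then E = −ℏ²κ²/(2m) = −mλ²/(2ℏ²) = -8.736.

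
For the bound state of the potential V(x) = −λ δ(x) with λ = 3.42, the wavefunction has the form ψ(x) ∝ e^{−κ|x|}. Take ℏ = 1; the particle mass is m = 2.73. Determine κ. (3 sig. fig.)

Integrating the TISE across x = 0 gives the cusp condition ψ'(0⁺) − ψ'(0⁻) = −(2mλ/ℏ²)ψ(0).
With ψ ∝ e^{−κ|x|} this yields −2κ = −2mλ/ℏ², so κ = mλ/ℏ² = 9.337.

κ = 9.34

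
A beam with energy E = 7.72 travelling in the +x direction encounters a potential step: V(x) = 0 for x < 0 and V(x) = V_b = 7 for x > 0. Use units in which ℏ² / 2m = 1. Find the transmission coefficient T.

The wavenumbers are k₁ = √(2mE)/ℏ = 2.778 on the left and k₂ = √(2m(E − V_b))/ℏ = 0.8485 on the right.
Continuity of ψ and ψ′ at the step yields the reflection amplitude r = (k₁ − k₂)/(k₁ + k₂) = 0.5321; thus R = |r|² = 0.2831, T = 0.7169.

T = 0.717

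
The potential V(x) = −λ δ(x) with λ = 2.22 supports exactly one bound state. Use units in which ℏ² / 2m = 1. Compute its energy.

The bound state is ψ(x) = √κ e^{−κ|x|}. The derivative jump ψ'(0⁺) − ψ'(0⁻) = −(2mλ/ℏ²)ψ(0) fixes κ = mλ/ℏ² = 1.110.
Then E = −ℏ²κ²/(2m) = −mλ²/(2ℏ²) = -1.232.

E = -1.23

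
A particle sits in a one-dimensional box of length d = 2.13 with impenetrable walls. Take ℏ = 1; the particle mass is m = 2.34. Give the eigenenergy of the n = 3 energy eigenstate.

E = 4.18

Requiring ψ(0) = ψ(d) = 0 quantises k = nπ/d, hence E_n = ℏ²k²/2m = n²π²ℏ²/(2md²).
E_3 = 3² × π² / (2 × 2.34 × 2.13²) = 4.183.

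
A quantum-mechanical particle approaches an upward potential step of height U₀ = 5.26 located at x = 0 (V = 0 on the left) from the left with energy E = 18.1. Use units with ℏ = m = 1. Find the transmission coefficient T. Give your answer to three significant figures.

T = 0.993

On each side the TISE gives plane waves with k = √(2m(E − V))/ℏ: k₁ = √(2·1·18.1) = 6.017, k₂ = √(2·1·12.84) = 5.068.
Continuity of ψ and ψ′ at the step yields the reflection amplitude r = (k₁ − k₂)/(k₁ + k₂) = 0.08563; thus R = |r|² = 0.007332, T = 0.9927.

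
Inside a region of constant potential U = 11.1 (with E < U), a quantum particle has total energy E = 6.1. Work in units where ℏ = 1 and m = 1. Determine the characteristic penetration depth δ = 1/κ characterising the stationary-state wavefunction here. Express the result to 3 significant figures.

Since E < U the TISE in this region is ψ'' = κ²ψ with κ = √(2m(U − E))/ℏ.
κ = √(2 × 1 × 5) = 3.162. The penetration depth is δ = 1/κ = 0.316.

δ = 0.316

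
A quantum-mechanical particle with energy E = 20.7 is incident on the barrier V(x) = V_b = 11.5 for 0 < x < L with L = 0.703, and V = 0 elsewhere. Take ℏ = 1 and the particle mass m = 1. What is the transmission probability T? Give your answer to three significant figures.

Above the barrier the interior wavenumber is k₂ = √(2m(E − V_b))/ℏ = 4.290, giving phase k₂L = 3.016.
T = [1 + V_b² sin²(k₂L) / (4E(E − V_b))]⁻¹ = 1/1.003 = 0.997.

T = 0.997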